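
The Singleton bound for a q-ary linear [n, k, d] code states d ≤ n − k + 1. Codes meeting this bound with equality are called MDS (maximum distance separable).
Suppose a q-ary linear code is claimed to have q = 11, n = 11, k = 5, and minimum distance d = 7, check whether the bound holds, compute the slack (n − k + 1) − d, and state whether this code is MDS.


Singleton RHS = n − k + 1 = 7, slack = 0, bound satisfied, MDS.

Singleton bound: d ≤ n − k + 1.
Here n = 11, k = 5, so n − k + 1 = 7.
Given d = 7, check d ≤ 7: YES.
Slack = (n − k + 1) − d = 0.
The code is MDS (slack = 0).
Description: the claimed parameters are [11, 5, 7]_11; such a code would be MDS (meets Singleton bound).


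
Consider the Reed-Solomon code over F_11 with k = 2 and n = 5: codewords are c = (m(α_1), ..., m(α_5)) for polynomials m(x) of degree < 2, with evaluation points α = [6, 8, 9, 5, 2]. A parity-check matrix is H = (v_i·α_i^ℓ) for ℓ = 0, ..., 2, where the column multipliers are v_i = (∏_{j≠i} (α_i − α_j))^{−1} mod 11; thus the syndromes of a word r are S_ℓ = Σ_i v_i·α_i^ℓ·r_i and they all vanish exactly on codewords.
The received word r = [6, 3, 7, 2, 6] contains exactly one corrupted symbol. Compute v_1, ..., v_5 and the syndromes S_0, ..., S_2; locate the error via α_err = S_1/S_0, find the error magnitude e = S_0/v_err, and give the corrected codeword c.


S = (3, 6, 1), error at position 5, error magnitude e = 5, c = [6, 3, 7, 2, 1].

Step 1: column multipliers v_i = (∏_{j≠i}(α_i − α_j))^{−1} mod 11.
  i = 1 (α = 6): (6−8)(6−9)(6−5)(6−2) = (−2)·(−3)·1·4 = 24 ≡ 2, so v_1 = 2^{−1} = 6 (mod 11).
  i = 2 (α = 8): (8−6)(8−9)(8−5)(8−2) = 2·(−1)·3·6 = −36 ≡ 8, so v_2 = 8^{−1} = 7 (mod 11).
  i = 3 (α = 9): (9−6)(9−8)(9−5)(9−2) = 3·1·4·7 = 84 ≡ 7, so v_3 = 7^{−1} = 8 (mod 11).
  i = 4 (α = 5): (5−6)(5−8)(5−9)(5−2) = (−1)·(−3)·(−4)·3 = −36 ≡ 8, so v_4 = 8^{−1} = 7 (mod 11).
  i = 5 (α = 2): (2−6)(2−8)(2−9)(2−5) = (−4)·(−6)·(−7)·(−3) = 504 ≡ 9, so v_5 = 9^{−1} = 5 (mod 11).
  v = [6, 7, 8, 7, 5].
Step 2: syndromes of r = [6, 3, 7, 2, 6] (all sums mod 11).
  S_0 = Σ v_i r_i = 6·6 + 7·3 + 8·7 + 7·2 + 5·6 = 157 ≡ 3.
  S_1 = Σ v_i α_i r_i = 6·6·6 + 7·8·3 + 8·9·7 + 7·5·2 + 5·2·6 = 1018 ≡ 6.
  α_i^2 mod 11 = [3, 9, 4, 3, 4].
  S_2 = Σ v_i α_i^2 r_i = 6·3·6 + 7·9·3 + 8·4·7 + 7·3·2 + 5·4·6 = 683 ≡ 1.
  S = (3, 6, 1) ≠ 0, so r is not a codeword (an error is present).
Step 3: locate the error. For a single error e at position i, S_ℓ = v_i·e·α_i^ℓ, so α_err = S_1/S_0.
  S_0^{−1} = 3^{−1} = 4 (mod 11), so α_err = 6·4 = 24 ≡ 2 = α_5. Error position i = 5.
  Consistency check: S_2/S_1 = 1·2 = 2 ≡ 2 = α_err ✓ (single-error assumption holds).
Step 4: error magnitude e = S_0/v_5 = S_0·∏_{j≠5}(α_5 − α_j) = 3·9 = 27 ≡ 5 (mod 11).
Step 5: correct position 5: c_5 = r_5 − e = 6 − 5 ≡ 1 (mod 11). Hence c = [6, 3, 7, 2, 1].
  Check: interpolating c through the α_i gives m(x) = 4 + 4·x (degree < 2) with m(α_i) = c_i for every i, so c is indeed a codeword.


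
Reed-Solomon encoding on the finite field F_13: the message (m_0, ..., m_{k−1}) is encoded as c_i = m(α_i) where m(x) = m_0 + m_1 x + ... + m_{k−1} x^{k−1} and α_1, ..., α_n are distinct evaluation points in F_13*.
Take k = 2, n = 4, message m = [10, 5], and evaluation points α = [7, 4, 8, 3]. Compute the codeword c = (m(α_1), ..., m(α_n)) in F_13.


c = [6, 4, 11, 12]

Message polynomial: m(x) = 10 + 5·x (mod 13).
For each evaluation point α_i, compute m(α_i) mod 13:
  α_1 = 7: Horner steps 5 → 6, so m(7) = 6.
  α_2 = 4: Horner steps 5 → 4, so m(4) = 4.
  α_3 = 8: Horner steps 5 → 11, so m(8) = 11.
  α_4 = 3: Horner steps 5 → 12, so m(3) = 12.
Codeword c = [6, 4, 11, 12] ∈ F_13^4.


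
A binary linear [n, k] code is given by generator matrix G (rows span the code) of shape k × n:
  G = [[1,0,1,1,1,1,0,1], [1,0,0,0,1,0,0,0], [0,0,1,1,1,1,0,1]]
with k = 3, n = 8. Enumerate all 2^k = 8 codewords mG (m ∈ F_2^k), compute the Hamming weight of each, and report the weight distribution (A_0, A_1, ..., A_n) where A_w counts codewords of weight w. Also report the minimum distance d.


Weight distribution: A_0 = 1, A_1 = 2, A_2 = 1, A_4 = 1, A_5 = 2, A_6 = 1. Minimum distance d = 1.

Enumerate all 2^3 = 8 messages m ∈ F_2^3.
For each, compute codeword c = mG in F_2^8, then tally its weight.
  m = 000 → c = 00000000, weight = 0.
  m = 100 → c = 10111101, weight = 6.
  m = 010 → c = 10001000, weight = 2.
  m = 110 → c = 00110101, weight = 4.
  m = 001 → c = 00111101, weight = 5.
  m = 101 → c = 10000000, weight = 1.
  m = 011 → c = 10110101, weight = 5.
  m = 111 → c = 00001000, weight = 1.
Tally weights:
  weight 0: 1 codewords.
  weight 1: 2 codewords.
  weight 2: 1 codewords.
  weight 4: 1 codewords.
  weight 5: 2 codewords.
  weight 6: 1 codewords.
Minimum distance d = smallest w > 0 with A_w > 0 = 1.
Sanity: Σ A_w = 8 = 2^3 = 8 ✓.


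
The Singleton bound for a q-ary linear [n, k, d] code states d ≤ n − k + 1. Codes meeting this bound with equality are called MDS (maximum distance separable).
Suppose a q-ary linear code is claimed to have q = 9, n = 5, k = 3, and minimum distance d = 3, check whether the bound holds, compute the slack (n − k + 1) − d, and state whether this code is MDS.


Singleton RHS = n − k + 1 = 3, slack = 0, bound satisfied, MDS.

Singleton bound: d ≤ n − k + 1.
Here n = 5, k = 3, so n − k + 1 = 3.
Given d = 3, check d ≤ 3: YES.
Slack = (n − k + 1) − d = 0.
The code is MDS (slack = 0).
Description: the claimed parameters are [5, 3, 3]_9; such a code would be MDS (meets Singleton bound).


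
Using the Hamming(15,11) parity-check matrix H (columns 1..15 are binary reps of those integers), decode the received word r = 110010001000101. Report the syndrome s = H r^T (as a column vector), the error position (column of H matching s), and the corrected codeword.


s = (1, 1, 0, 1)^T, error position = 13, corrected codeword c = 110010001000001

Compute s = H r^T mod 2 one row at a time:
  s_1 = 0 + 1 + 0 + 0 + 0 + 1 + 0 + 1 = 3 ≡ 1 (mod 2).
  s_2 = 0 + 1 + 0 + 0 + 0 + 1 + 0 + 1 = 3 ≡ 1 (mod 2).
  s_3 = 1 + 0 + 0 + 0 + 0 + 0 + 0 + 1 = 2 ≡ 0 (mod 2).
  s_4 = 1 + 0 + 1 + 0 + 1 + 0 + 1 + 1 = 5 ≡ 1 (mod 2).
s = (1, 1, 0, 1)^T — this equals column 13 of H (binary 1101), so error is at position 13.
Correct: flip bit 13 of r = 110010001000101 to get c = 110010001000001.


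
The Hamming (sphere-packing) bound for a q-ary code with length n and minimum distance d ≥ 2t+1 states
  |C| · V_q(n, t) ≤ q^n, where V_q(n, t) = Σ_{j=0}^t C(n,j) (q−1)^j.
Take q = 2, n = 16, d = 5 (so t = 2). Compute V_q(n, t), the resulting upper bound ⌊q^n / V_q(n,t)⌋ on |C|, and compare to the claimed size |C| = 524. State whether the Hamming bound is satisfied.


V_q(n, t) = 137, q^n = 65536, Hamming bound = 478, |C| = 524 > bound (violated).

Step 1: Compute V_q(n, t) = Σ_{j=0}^2 C(n, j) (q−1)^j.
  j = 0: C(16,0)·(1)^0 = 1·1 = 1.
  j = 1: C(16,1)·(1)^1 = 16·1 = 16.
  j = 2: C(16,2)·(1)^2 = 120·1 = 120.
  V_q(n, t) = 1 + 16 + 120 = 137.
Step 2: q^n = 2^16 = 65536.
Step 3: Hamming bound ⌊q^n / V_q(n,t)⌋ = ⌊65536/137⌋ = 478.
Step 4: Compare |C| = 524 to 478: violated.
The claimed |C| lies above the Hamming bound, so no 2-ary code of length 16 with d ≥ 5 can have 524 codewords.


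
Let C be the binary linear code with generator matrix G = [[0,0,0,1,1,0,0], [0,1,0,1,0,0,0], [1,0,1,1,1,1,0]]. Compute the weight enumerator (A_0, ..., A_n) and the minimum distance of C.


Weight distribution: A_0 = 1, A_2 = 3, A_3 = 1, A_5 = 3. Minimum distance d = 2.

Enumerate all 2^3 = 8 messages m ∈ F_2^3.
For each, compute codeword c = mG in F_2^7, then tally its weight.
  m = 000 → c = 0000000, weight = 0.
  m = 100 → c = 0001100, weight = 2.
  m = 010 → c = 0101000, weight = 2.
  m = 110 → c = 0100100, weight = 2.
  m = 001 → c = 1011110, weight = 5.
  m = 101 → c = 1010010, weight = 3.
  m = 011 → c = 1110110, weight = 5.
  m = 111 → c = 1111010, weight = 5.
Tally weights:
  weight 0: 1 codewords.
  weight 2: 3 codewords.
  weight 3: 1 codewords.
  weight 5: 3 codewords.
Minimum distance d = smallest w > 0 with A_w > 0 = 2.
Sanity: Σ A_w = 8 = 2^3 = 8 ✓.


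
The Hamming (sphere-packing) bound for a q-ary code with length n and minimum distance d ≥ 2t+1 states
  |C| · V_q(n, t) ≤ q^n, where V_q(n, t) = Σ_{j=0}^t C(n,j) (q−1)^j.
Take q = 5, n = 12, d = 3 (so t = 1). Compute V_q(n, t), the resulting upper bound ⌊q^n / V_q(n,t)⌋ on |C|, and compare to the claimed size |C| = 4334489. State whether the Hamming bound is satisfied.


V_q(n, t) = 49, q^n = 244140625, Hamming bound = 4982461, |C| = 4334489 ≤ bound (satisfied).

Step 1: Compute V_q(n, t) = Σ_{j=0}^1 C(n, j) (q−1)^j.
  j = 0: C(12,0)·(4)^0 = 1·1 = 1.
  j = 1: C(12,1)·(4)^1 = 12·4 = 48.
  V_q(n, t) = 1 + 48 = 49.
Step 2: q^n = 5^12 = 244140625.
Step 3: Hamming bound ⌊q^n / V_q(n,t)⌋ = ⌊244140625/49⌋ = 4982461.
Step 4: Compare |C| = 4334489 to 4982461: satisfied.
The claimed |C| lies below the Hamming bound.


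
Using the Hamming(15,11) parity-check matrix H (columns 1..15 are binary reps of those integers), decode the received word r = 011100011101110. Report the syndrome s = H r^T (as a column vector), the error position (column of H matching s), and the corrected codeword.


s = (0, 0, 0, 1)^T, error position = 1, corrected codeword c = 111100011101110

Compute s = H r^T mod 2 one row at a time:
  s_1 = 1 + 1 + 1 + 0 + 1 + 1 + 1 + 0 = 6 ≡ 0 (mod 2).
  s_2 = 1 + 0 + 0 + 0 + 1 + 1 + 1 + 0 = 4 ≡ 0 (mod 2).
  s_3 = 1 + 1 + 0 + 0 + 1 + 0 + 1 + 0 = 4 ≡ 0 (mod 2).
  s_4 = 0 + 1 + 0 + 0 + 1 + 0 + 1 + 0 = 3 ≡ 1 (mod 2).
s = (0, 0, 0, 1)^T — this equals column 1 of H (binary 0001), so error is at position 1.
Correct: flip bit 1 of r = 011100011101110 to get c = 111100011101110.


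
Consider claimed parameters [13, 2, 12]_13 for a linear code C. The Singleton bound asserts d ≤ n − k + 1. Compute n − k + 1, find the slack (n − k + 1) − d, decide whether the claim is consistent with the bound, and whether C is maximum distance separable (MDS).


Singleton RHS = n − k + 1 = 12, slack = 0, bound satisfied, MDS.

Singleton bound: d ≤ n − k + 1.
Here n = 13, k = 2, so n − k + 1 = 12.
Given d = 12, check d ≤ 12: YES.
Slack = (n − k + 1) − d = 0.
The code is MDS (slack = 0).
Description: the claimed parameters are [13, 2, 12]_13; such a code would be MDS (meets Singleton bound).


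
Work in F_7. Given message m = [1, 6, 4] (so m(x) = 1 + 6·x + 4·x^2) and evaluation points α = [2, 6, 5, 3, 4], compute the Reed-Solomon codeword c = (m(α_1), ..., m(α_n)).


c = [1, 6, 5, 6, 5]

Message polynomial: m(x) = 1 + 6·x + 4·x^2 (mod 7).
For each evaluation point α_i, compute m(α_i) mod 7:
  α_1 = 2: Horner steps 4 → 0 → 1, so m(2) = 1.
  α_2 = 6: Horner steps 4 → 2 → 6, so m(6) = 6.
  α_3 = 5: Horner steps 4 → 5 → 5, so m(5) = 5.
  α_4 = 3: Horner steps 4 → 4 → 6, so m(3) = 6.
  α_5 = 4: Horner steps 4 → 1 → 5, so m(4) = 5.
Codeword c = [1, 6, 5, 6, 5] ∈ F_7^5.


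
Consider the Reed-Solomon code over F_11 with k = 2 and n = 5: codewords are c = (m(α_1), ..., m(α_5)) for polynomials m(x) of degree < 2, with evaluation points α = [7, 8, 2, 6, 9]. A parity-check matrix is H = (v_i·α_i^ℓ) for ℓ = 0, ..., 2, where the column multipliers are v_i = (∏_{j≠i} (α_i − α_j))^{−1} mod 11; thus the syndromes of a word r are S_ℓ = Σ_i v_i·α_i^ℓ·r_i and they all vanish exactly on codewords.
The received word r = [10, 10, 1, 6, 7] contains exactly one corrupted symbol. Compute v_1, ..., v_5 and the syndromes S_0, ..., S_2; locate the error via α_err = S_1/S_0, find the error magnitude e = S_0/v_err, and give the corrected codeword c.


S = (4, 10, 3), error at position 2, error magnitude e = 7, c = [10, 3, 1, 6, 7].

Step 1: column multipliers v_i = (∏_{j≠i}(α_i − α_j))^{−1} mod 11.
  i = 1 (α = 7): (7−8)(7−2)(7−6)(7−9) = (−1)·5·1·(−2) = 10 ≡ 10, so v_1 = 10^{−1} = 10 (mod 11).
  i = 2 (α = 8): (8−7)(8−2)(8−6)(8−9) = 1·6·2·(−1) = −12 ≡ 10, so v_2 = 10^{−1} = 10 (mod 11).
  i = 3 (α = 2): (2−7)(2−8)(2−6)(2−9) = (−5)·(−6)·(−4)·(−7) = 840 ≡ 4, so v_3 = 4^{−1} = 3 (mod 11).
  i = 4 (α = 6): (6−7)(6−8)(6−2)(6−9) = (−1)·(−2)·4·(−3) = −24 ≡ 9, so v_4 = 9^{−1} = 5 (mod 11).
  i = 5 (α = 9): (9−7)(9−8)(9−2)(9−6) = 2·1·7·3 = 42 ≡ 9, so v_5 = 9^{−1} = 5 (mod 11).
  v = [10, 10, 3, 5, 5].
Step 2: syndromes of r = [10, 10, 1, 6, 7] (all sums mod 11).
  S_0 = Σ v_i r_i = 10·10 + 10·10 + 3·1 + 5·6 + 5·7 = 268 ≡ 4.
  S_1 = Σ v_i α_i r_i = 10·7·10 + 10·8·10 + 3·2·1 + 5·6·6 + 5·9·7 = 2001 ≡ 10.
  α_i^2 mod 11 = [5, 9, 4, 3, 4].
  S_2 = Σ v_i α_i^2 r_i = 10·5·10 + 10·9·10 + 3·4·1 + 5·3·6 + 5·4·7 = 1642 ≡ 3.
  S = (4, 10, 3) ≠ 0, so r is not a codeword (an error is present).
Step 3: locate the error. For a single error e at position i, S_ℓ = v_i·e·α_i^ℓ, so α_err = S_1/S_0.
  S_0^{−1} = 4^{−1} = 3 (mod 11), so α_err = 10·3 = 30 ≡ 8 = α_2. Error position i = 2.
  Consistency check: S_2/S_1 = 3·10 = 30 ≡ 8 = α_err ✓ (single-error assumption holds).
Step 4: error magnitude e = S_0/v_2 = S_0·∏_{j≠2}(α_2 − α_j) = 4·10 = 40 ≡ 7 (mod 11).
Step 5: correct position 2: c_2 = r_2 − e = 10 − 7 ≡ 3 (mod 11). Hence c = [10, 3, 1, 6, 7].
  Check: interpolating c through the α_i gives m(x) = 4 + 4·x (degree < 2) with m(α_i) = c_i for every i, so c is indeed a codeword.


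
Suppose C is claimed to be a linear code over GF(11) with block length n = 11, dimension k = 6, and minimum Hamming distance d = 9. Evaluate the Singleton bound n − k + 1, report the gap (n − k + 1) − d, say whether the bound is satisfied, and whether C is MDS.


Singleton RHS = n − k + 1 = 6, slack = -3, bound violated (no such code; not MDS).

Singleton bound: d ≤ n − k + 1.
Here n = 11, k = 6, so n − k + 1 = 6.
Given d = 9, check d ≤ 6: NO.
Slack = (n − k + 1) − d = -3.
The slack is negative: d = 9 exceeds n − k + 1 = 6 by 3, so the Singleton bound is violated and no linear [11, 6, 9]_11 code can exist. In particular it is not MDS (MDS requires d = n − k + 1 exactly).
Description: the claimed parameters are [11, 6, 9]_11; such a code would be impossible (violates the Singleton bound).


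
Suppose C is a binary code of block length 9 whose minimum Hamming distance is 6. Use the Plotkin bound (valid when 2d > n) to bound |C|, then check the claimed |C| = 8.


Plotkin bound M ≤ 4; given |C| = 8 > bound (violated).

Check applicability: 2d = 12, n = 9.
2d − n = 3 > 0, so Plotkin applies.
Compute d/(2d−n) = 6/3 ≈ 2.0000.
⌊d/(2d−n)⌋ = 2.
Plotkin bound: M ≤ 2·2 = 4.
Given |C| = 8, check: VIOLATED.
This |C| is above the Plotkin bound, so no binary code with n = 9, d = 6 and 8 codewords exists.


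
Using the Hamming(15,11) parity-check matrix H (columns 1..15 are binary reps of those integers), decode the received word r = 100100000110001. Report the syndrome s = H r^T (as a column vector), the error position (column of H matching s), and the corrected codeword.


s = (1, 0, 1, 1)^T, error position = 11, corrected codeword c = 100100000100001

Compute s = H r^T mod 2 one row at a time:
  s_1 = 0 + 0 + 1 + 1 + 0 + 0 + 0 + 1 = 3 ≡ 1 (mod 2).
  s_2 = 1 + 0 + 0 + 0 + 0 + 0 + 0 + 1 = 2 ≡ 0 (mod 2).
  s_3 = 0 + 0 + 0 + 0 + 1 + 1 + 0 + 1 = 3 ≡ 1 (mod 2).
  s_4 = 1 + 0 + 0 + 0 + 0 + 1 + 0 + 1 = 3 ≡ 1 (mod 2).
s = (1, 0, 1, 1)^T — this equals column 11 of H (binary 1011), so error is at position 11.
Correct: flip bit 11 of r = 100100000110001 to get c = 100100000100001.


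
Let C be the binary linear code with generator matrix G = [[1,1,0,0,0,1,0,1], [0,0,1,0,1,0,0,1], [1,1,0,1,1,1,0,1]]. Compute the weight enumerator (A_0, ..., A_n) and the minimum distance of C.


Weight distribution: A_0 = 1, A_2 = 1, A_3 = 2, A_4 = 1, A_5 = 2, A_6 = 1. Minimum distance d = 2.

Enumerate all 2^3 = 8 messages m ∈ F_2^3.
For each, compute codeword c = mG in F_2^8, then tally its weight.
  m = 000 → c = 00000000, weight = 0.
  m = 100 → c = 11000101, weight = 4.
  m = 010 → c = 00101001, weight = 3.
  m = 110 → c = 11101100, weight = 5.
  m = 001 → c = 11011101, weight = 6.
  m = 101 → c = 00011000, weight = 2.
  m = 011 → c = 11110100, weight = 5.
  m = 111 → c = 00110001, weight = 3.
Tally weights:
  weight 0: 1 codewords.
  weight 2: 1 codewords.
  weight 3: 2 codewords.
  weight 4: 1 codewords.
  weight 5: 2 codewords.
  weight 6: 1 codewords.
Minimum distance d = smallest w > 0 with A_w > 0 = 2.
Sanity: Σ A_w = 8 = 2^3 = 8 ✓.


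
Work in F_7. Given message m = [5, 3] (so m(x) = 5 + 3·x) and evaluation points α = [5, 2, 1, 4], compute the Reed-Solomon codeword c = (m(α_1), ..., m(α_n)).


c = [6, 4, 1, 3]

Message polynomial: m(x) = 5 + 3·x (mod 7).
For each evaluation point α_i, compute m(α_i) mod 7:
  α_1 = 5: Horner steps 3 → 6, so m(5) = 6.
  α_2 = 2: Horner steps 3 → 4, so m(2) = 4.
  α_3 = 1: Horner steps 3 → 1, so m(1) = 1.
  α_4 = 4: Horner steps 3 → 3, so m(4) = 3.
Codeword c = [6, 4, 1, 3] ∈ F_7^4.


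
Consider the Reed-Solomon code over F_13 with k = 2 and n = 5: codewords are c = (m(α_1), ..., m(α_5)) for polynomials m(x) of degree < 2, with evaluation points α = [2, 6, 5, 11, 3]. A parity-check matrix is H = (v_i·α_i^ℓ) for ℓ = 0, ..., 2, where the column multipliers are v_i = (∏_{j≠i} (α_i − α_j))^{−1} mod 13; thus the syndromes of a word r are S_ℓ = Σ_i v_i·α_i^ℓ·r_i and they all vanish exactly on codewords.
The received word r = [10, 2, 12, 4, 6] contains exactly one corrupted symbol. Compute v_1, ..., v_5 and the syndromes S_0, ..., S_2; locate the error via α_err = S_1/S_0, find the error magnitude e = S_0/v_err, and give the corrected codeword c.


S = (5, 10, 7), error at position 1, error magnitude e = 7, c = [3, 2, 12, 4, 6].

Step 1: column multipliers v_i = (∏_{j≠i}(α_i − α_j))^{−1} mod 13.
  i = 1 (α = 2): (2−6)(2−5)(2−11)(2−3) = (−4)·(−3)·(−9)·(−1) = 108 ≡ 4, so v_1 = 4^{−1} = 10 (mod 13).
  i = 2 (α = 6): (6−2)(6−5)(6−11)(6−3) = 4·1·(−5)·3 = −60 ≡ 5, so v_2 = 5^{−1} = 8 (mod 13).
  i = 3 (α = 5): (5−2)(5−6)(5−11)(5−3) = 3·(−1)·(−6)·2 = 36 ≡ 10, so v_3 = 10^{−1} = 4 (mod 13).
  i = 4 (α = 11): (11−2)(11−6)(11−5)(11−3) = 9·5·6·8 = 2160 ≡ 2, so v_4 = 2^{−1} = 7 (mod 13).
  i = 5 (α = 3): (3−2)(3−6)(3−5)(3−11) = 1·(−3)·(−2)·(−8) = −48 ≡ 4, so v_5 = 4^{−1} = 10 (mod 13).
  v = [10, 8, 4, 7, 10].
Step 2: syndromes of r = [10, 2, 12, 4, 6] (all sums mod 13).
  S_0 = Σ v_i r_i = 10·10 + 8·2 + 4·12 + 7·4 + 10·6 = 252 ≡ 5.
  S_1 = Σ v_i α_i r_i = 10·2·10 + 8·6·2 + 4·5·12 + 7·11·4 + 10·3·6 = 1024 ≡ 10.
  α_i^2 mod 13 = [4, 10, 12, 4, 9].
  S_2 = Σ v_i α_i^2 r_i = 10·4·10 + 8·10·2 + 4·12·12 + 7·4·4 + 10·9·6 = 1788 ≡ 7.
  S = (5, 10, 7) ≠ 0, so r is not a codeword (an error is present).
Step 3: locate the error. For a single error e at position i, S_ℓ = v_i·e·α_i^ℓ, so α_err = S_1/S_0.
  S_0^{−1} = 5^{−1} = 8 (mod 13), so α_err = 10·8 = 80 ≡ 2 = α_1. Error position i = 1.
  Consistency check: S_2/S_1 = 7·4 = 28 ≡ 2 = α_err ✓ (single-error assumption holds).
Step 4: error magnitude e = S_0/v_1 = S_0·∏_{j≠1}(α_1 − α_j) = 5·4 = 20 ≡ 7 (mod 13).
Step 5: correct position 1: c_1 = r_1 − e = 10 − 7 ≡ 3 (mod 13). Hence c = [3, 2, 12, 4, 6].
  Check: interpolating c through the α_i gives m(x) = 10 + 3·x (degree < 2) with m(α_i) = c_i for every i, so c is indeed a codeword.


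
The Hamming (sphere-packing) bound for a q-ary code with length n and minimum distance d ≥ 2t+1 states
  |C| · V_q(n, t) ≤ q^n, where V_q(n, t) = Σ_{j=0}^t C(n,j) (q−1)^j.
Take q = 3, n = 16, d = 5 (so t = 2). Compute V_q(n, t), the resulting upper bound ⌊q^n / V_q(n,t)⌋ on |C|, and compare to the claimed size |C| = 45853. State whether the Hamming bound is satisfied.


V_q(n, t) = 513, q^n = 43046721, Hamming bound = 83911, |C| = 45853 ≤ bound (satisfied).

Step 1: Compute V_q(n, t) = Σ_{j=0}^2 C(n, j) (q−1)^j.
  j = 0: C(16,0)·(2)^0 = 1·1 = 1.
  j = 1: C(16,1)·(2)^1 = 16·2 = 32.
  j = 2: C(16,2)·(2)^2 = 120·4 = 480.
  V_q(n, t) = 1 + 32 + 480 = 513.
Step 2: q^n = 3^16 = 43046721.
Step 3: Hamming bound ⌊q^n / V_q(n,t)⌋ = ⌊43046721/513⌋ = 83911.
Step 4: Compare |C| = 45853 to 83911: satisfied.
The claimed |C| lies below the Hamming bound.


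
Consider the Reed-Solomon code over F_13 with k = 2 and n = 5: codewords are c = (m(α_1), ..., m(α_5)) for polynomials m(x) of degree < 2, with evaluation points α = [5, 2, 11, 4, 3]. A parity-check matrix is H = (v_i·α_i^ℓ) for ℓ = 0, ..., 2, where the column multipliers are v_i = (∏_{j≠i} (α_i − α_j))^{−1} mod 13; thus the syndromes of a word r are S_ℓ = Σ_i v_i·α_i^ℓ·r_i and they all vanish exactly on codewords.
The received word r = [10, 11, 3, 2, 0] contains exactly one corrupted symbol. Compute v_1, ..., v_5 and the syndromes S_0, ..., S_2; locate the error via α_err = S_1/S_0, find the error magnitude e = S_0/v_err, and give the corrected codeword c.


S = (2, 10, 11), error at position 1, error magnitude e = 6, c = [4, 11, 3, 2, 0].

Step 1: column multipliers v_i = (∏_{j≠i}(α_i − α_j))^{−1} mod 13.
  i = 1 (α = 5): (5−2)(5−11)(5−4)(5−3) = 3·(−6)·1·2 = −36 ≡ 3, so v_1 = 3^{−1} = 9 (mod 13).
  i = 2 (α = 2): (2−5)(2−11)(2−4)(2−3) = (−3)·(−9)·(−2)·(−1) = 54 ≡ 2, so v_2 = 2^{−1} = 7 (mod 13).
  i = 3 (α = 11): (11−5)(11−2)(11−4)(11−3) = 6·9·7·8 = 3024 ≡ 8, so v_3 = 8^{−1} = 5 (mod 13).
  i = 4 (α = 4): (4−5)(4−2)(4−11)(4−3) = (−1)·2·(−7)·1 = 14 ≡ 1, so v_4 = 1^{−1} = 1 (mod 13).
  i = 5 (α = 3): (3−5)(3−2)(3−11)(3−4) = (−2)·1·(−8)·(−1) = −16 ≡ 10, so v_5 = 10^{−1} = 4 (mod 13).
  v = [9, 7, 5, 1, 4].
Step 2: syndromes of r = [10, 11, 3, 2, 0] (all sums mod 13).
  S_0 = Σ v_i r_i = 9·10 + 7·11 + 5·3 + 1·2 + 4·0 = 184 ≡ 2.
  S_1 = Σ v_i α_i r_i = 9·5·10 + 7·2·11 + 5·11·3 + 1·4·2 + 4·3·0 = 777 ≡ 10.
  α_i^2 mod 13 = [12, 4, 4, 3, 9].
  S_2 = Σ v_i α_i^2 r_i = 9·12·10 + 7·4·11 + 5·4·3 + 1·3·2 + 4·9·0 = 1454 ≡ 11.
  S = (2, 10, 11) ≠ 0, so r is not a codeword (an error is present).
Step 3: locate the error. For a single error e at position i, S_ℓ = v_i·e·α_i^ℓ, so α_err = S_1/S_0.
  S_0^{−1} = 2^{−1} = 7 (mod 13), so α_err = 10·7 = 70 ≡ 5 = α_1. Error position i = 1.
  Consistency check: S_2/S_1 = 11·4 = 44 ≡ 5 = α_err ✓ (single-error assumption holds).
Step 4: error magnitude e = S_0/v_1 = S_0·∏_{j≠1}(α_1 − α_j) = 2·3 = 6 ≡ 6 (mod 13).
Step 5: correct position 1: c_1 = r_1 − e = 10 − 6 ≡ 4 (mod 13). Hence c = [4, 11, 3, 2, 0].
  Check: interpolating c through the α_i gives m(x) = 7 + 2·x (degree < 2) with m(α_i) = c_i for every i, so c is indeed a codeword.


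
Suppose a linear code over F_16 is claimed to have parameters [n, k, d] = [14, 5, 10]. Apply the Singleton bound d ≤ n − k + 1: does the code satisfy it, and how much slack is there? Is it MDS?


Singleton RHS = n − k + 1 = 10, slack = 0, bound satisfied, MDS.

Singleton bound: d ≤ n − k + 1.
Here n = 14, k = 5, so n − k + 1 = 10.
Given d = 10, check d ≤ 10: YES.
Slack = (n − k + 1) − d = 0.
The code is MDS (slack = 0).
Description: the claimed parameters are [14, 5, 10]_16; such a code would be MDS (meets Singleton bound).


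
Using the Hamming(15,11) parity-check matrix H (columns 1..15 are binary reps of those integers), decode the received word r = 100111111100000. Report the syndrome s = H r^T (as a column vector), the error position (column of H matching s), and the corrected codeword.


s = (1, 0, 1, 0)^T, error position = 10, corrected codeword c = 100111111000000

Compute s = H r^T mod 2 one row at a time:
  s_1 = 1 + 1 + 1 + 0 + 0 + 0 + 0 + 0 = 3 ≡ 1 (mod 2).
  s_2 = 1 + 1 + 1 + 1 + 0 + 0 + 0 + 0 = 4 ≡ 0 (mod 2).
  s_3 = 0 + 0 + 1 + 1 + 1 + 0 + 0 + 0 = 3 ≡ 1 (mod 2).
  s_4 = 1 + 0 + 1 + 1 + 1 + 0 + 0 + 0 = 4 ≡ 0 (mod 2).
s = (1, 0, 1, 0)^T — this equals column 10 of H (binary 1010), so error is at position 10.
Correct: flip bit 10 of r = 100111111100000 to get c = 100111111000000.


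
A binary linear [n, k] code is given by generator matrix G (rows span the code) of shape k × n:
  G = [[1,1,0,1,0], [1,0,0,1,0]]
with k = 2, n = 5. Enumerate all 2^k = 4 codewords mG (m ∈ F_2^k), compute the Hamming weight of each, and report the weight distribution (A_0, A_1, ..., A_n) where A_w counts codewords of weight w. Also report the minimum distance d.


Weight distribution: A_0 = 1, A_1 = 1, A_2 = 1, A_3 = 1. Minimum distance d = 1.

Enumerate all 2^2 = 4 messages m ∈ F_2^2.
For each, compute codeword c = mG in F_2^5, then tally its weight.
  m = 00 → c = 00000, weight = 0.
  m = 10 → c = 11010, weight = 3.
  m = 01 → c = 10010, weight = 2.
  m = 11 → c = 01000, weight = 1.
Tally weights:
  weight 0: 1 codewords.
  weight 1: 1 codewords.
  weight 2: 1 codewords.
  weight 3: 1 codewords.
Minimum distance d = smallest w > 0 with A_w > 0 = 1.
Sanity: Σ A_w = 4 = 2^2 = 4 ✓.


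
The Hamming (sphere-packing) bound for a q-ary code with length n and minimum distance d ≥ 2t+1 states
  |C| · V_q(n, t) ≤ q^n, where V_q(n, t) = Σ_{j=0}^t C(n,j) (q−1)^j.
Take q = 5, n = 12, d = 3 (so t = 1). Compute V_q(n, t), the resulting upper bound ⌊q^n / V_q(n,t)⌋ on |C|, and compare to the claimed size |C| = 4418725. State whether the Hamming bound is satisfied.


V_q(n, t) = 49, q^n = 244140625, Hamming bound = 4982461, |C| = 4418725 ≤ bound (satisfied).

Step 1: Compute V_q(n, t) = Σ_{j=0}^1 C(n, j) (q−1)^j.
  j = 0: C(12,0)·(4)^0 = 1·1 = 1.
  j = 1: C(12,1)·(4)^1 = 12·4 = 48.
  V_q(n, t) = 1 + 48 = 49.
Step 2: q^n = 5^12 = 244140625.
Step 3: Hamming bound ⌊q^n / V_q(n,t)⌋ = ⌊244140625/49⌋ = 4982461.
Step 4: Compare |C| = 4418725 to 4982461: satisfied.
The claimed |C| lies below the Hamming bound.


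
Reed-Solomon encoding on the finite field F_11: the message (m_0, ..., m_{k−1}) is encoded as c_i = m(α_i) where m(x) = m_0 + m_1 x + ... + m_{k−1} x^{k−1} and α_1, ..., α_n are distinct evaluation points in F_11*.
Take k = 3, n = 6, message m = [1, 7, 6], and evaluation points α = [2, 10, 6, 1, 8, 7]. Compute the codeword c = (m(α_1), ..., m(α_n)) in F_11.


c = [6, 0, 6, 3, 1, 3]

Message polynomial: m(x) = 1 + 7·x + 6·x^2 (mod 11).
For each evaluation point α_i, compute m(α_i) mod 11:
  α_1 = 2: Horner steps 6 → 8 → 6, so m(2) = 6.
  α_2 = 10: Horner steps 6 → 1 → 0, so m(10) = 0.
  α_3 = 6: Horner steps 6 → 10 → 6, so m(6) = 6.
  α_4 = 1: Horner steps 6 → 2 → 3, so m(1) = 3.
  α_5 = 8: Horner steps 6 → 0 → 1, so m(8) = 1.
  α_6 = 7: Horner steps 6 → 5 → 3, so m(7) = 3.
Codeword c = [6, 0, 6, 3, 1, 3] ∈ F_11^6.


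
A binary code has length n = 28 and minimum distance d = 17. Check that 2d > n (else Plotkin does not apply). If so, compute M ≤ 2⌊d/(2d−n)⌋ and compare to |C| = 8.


Plotkin bound M ≤ 4; given |C| = 8 > bound (violated).

Check applicability: 2d = 34, n = 28.
2d − n = 6 > 0, so Plotkin applies.
Compute d/(2d−n) = 17/6 ≈ 2.8333.
⌊d/(2d−n)⌋ = 2.
Plotkin bound: M ≤ 2·2 = 4.
Given |C| = 8, check: VIOLATED.
This |C| is above the Plotkin bound, so no binary code with n = 28, d = 17 and 8 codewords exists.


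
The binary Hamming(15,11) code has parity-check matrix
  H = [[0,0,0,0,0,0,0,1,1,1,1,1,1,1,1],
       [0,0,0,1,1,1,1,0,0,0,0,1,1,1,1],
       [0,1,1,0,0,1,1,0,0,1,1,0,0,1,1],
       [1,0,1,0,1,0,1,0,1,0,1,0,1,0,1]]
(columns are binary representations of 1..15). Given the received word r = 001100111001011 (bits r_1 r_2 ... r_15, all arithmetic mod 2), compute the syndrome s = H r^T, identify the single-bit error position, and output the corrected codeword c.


s = (1, 1, 0, 0)^T, error position = 12, corrected codeword c = 001100111000011

Compute s = H r^T mod 2 one row at a time:
  s_1 = 1 + 1 + 0 + 0 + 1 + 0 + 1 + 1 = 5 ≡ 1 (mod 2).
  s_2 = 1 + 0 + 0 + 1 + 1 + 0 + 1 + 1 = 5 ≡ 1 (mod 2).
  s_3 = 0 + 1 + 0 + 1 + 0 + 0 + 1 + 1 = 4 ≡ 0 (mod 2).
  s_4 = 0 + 1 + 0 + 1 + 1 + 0 + 0 + 1 = 4 ≡ 0 (mod 2).
s = (1, 1, 0, 0)^T — this equals column 12 of H (binary 1100), so error is at position 12.
Correct: flip bit 12 of r = 001100111001011 to get c = 001100111000011.


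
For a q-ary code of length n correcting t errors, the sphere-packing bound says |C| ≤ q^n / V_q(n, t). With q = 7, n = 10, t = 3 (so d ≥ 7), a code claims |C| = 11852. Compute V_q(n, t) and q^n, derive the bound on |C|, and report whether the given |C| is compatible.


V_q(n, t) = 27601, q^n = 282475249, Hamming bound = 10234, |C| = 11852 > bound (violated).

Step 1: Compute V_q(n, t) = Σ_{j=0}^3 C(n, j) (q−1)^j.
  j = 0: C(10,0)·(6)^0 = 1·1 = 1.
  j = 1: C(10,1)·(6)^1 = 10·6 = 60.
  j = 2: C(10,2)·(6)^2 = 45·36 = 1620.
  j = 3: C(10,3)·(6)^3 = 120·216 = 25920.
  V_q(n, t) = 1 + 60 + 1620 + 25920 = 27601.
Step 2: q^n = 7^10 = 282475249.
Step 3: Hamming bound ⌊q^n / V_q(n,t)⌋ = ⌊282475249/27601⌋ = 10234.
Step 4: Compare |C| = 11852 to 10234: violated.
The claimed |C| lies above the Hamming bound, so no 7-ary code of length 10 with d ≥ 7 can have 11852 codewords.


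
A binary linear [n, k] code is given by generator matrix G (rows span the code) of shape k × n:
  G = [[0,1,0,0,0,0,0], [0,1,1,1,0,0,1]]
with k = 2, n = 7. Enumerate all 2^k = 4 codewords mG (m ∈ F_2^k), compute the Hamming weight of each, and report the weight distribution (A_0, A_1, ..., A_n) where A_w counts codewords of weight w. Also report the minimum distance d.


Weight distribution: A_0 = 1, A_1 = 1, A_3 = 1, A_4 = 1. Minimum distance d = 1.

Enumerate all 2^2 = 4 messages m ∈ F_2^2.
For each, compute codeword c = mG in F_2^7, then tally its weight.
  m = 00 → c = 0000000, weight = 0.
  m = 10 → c = 0100000, weight = 1.
  m = 01 → c = 0111001, weight = 4.
  m = 11 → c = 0011001, weight = 3.
Tally weights:
  weight 0: 1 codewords.
  weight 1: 1 codewords.
  weight 3: 1 codewords.
  weight 4: 1 codewords.
Minimum distance d = smallest w > 0 with A_w > 0 = 1.
Sanity: Σ A_w = 4 = 2^2 = 4 ✓.


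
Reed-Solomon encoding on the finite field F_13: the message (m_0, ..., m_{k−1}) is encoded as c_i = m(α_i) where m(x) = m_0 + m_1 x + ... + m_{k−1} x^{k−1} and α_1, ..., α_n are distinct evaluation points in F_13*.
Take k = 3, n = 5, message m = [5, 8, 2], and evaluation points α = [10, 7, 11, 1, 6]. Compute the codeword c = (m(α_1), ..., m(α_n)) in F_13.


c = [12, 3, 10, 2, 8]

Message polynomial: m(x) = 5 + 8·x + 2·x^2 (mod 13).
For each evaluation point α_i, compute m(α_i) mod 13:
  α_1 = 10: Horner steps 2 → 2 → 12, so m(10) = 12.
  α_2 = 7: Horner steps 2 → 9 → 3, so m(7) = 3.
  α_3 = 11: Horner steps 2 → 4 → 10, so m(11) = 10.
  α_4 = 1: Horner steps 2 → 10 → 2, so m(1) = 2.
  α_5 = 6: Horner steps 2 → 7 → 8, so m(6) = 8.
Codeword c = [12, 3, 10, 2, 8] ∈ F_13^5.


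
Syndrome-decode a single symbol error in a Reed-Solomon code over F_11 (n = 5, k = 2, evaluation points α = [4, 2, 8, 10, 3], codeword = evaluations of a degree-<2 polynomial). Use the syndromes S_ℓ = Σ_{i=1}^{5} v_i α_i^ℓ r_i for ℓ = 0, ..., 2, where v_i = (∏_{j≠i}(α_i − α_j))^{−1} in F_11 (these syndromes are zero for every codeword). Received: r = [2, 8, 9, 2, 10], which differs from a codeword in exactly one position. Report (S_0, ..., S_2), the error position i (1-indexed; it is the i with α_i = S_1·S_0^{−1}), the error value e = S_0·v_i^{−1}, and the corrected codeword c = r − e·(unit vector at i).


S = (3, 1, 4), error at position 1, error magnitude e = 1, c = [1, 8, 9, 2, 10].

Step 1: column multipliers v_i = (∏_{j≠i}(α_i − α_j))^{−1} mod 11.
  i = 1 (α = 4): (4−2)(4−8)(4−10)(4−3) = 2·(−4)·(−6)·1 = 48 ≡ 4, so v_1 = 4^{−1} = 3 (mod 11).
  i = 2 (α = 2): (2−4)(2−8)(2−10)(2−3) = (−2)·(−6)·(−8)·(−1) = 96 ≡ 8, so v_2 = 8^{−1} = 7 (mod 11).
  i = 3 (α = 8): (8−4)(8−2)(8−10)(8−3) = 4·6·(−2)·5 = −240 ≡ 2, so v_3 = 2^{−1} = 6 (mod 11).
  i = 4 (α = 10): (10−4)(10−2)(10−8)(10−3) = 6·8·2·7 = 672 ≡ 1, so v_4 = 1^{−1} = 1 (mod 11).
  i = 5 (α = 3): (3−4)(3−2)(3−8)(3−10) = (−1)·1·(−5)·(−7) = −35 ≡ 9, so v_5 = 9^{−1} = 5 (mod 11).
  v = [3, 7, 6, 1, 5].
Step 2: syndromes of r = [2, 8, 9, 2, 10] (all sums mod 11).
  S_0 = Σ v_i r_i = 3·2 + 7·8 + 6·9 + 1·2 + 5·10 = 168 ≡ 3.
  S_1 = Σ v_i α_i r_i = 3·4·2 + 7·2·8 + 6·8·9 + 1·10·2 + 5·3·10 = 738 ≡ 1.
  α_i^2 mod 11 = [5, 4, 9, 1, 9].
  S_2 = Σ v_i α_i^2 r_i = 3·5·2 + 7·4·8 + 6·9·9 + 1·1·2 + 5·9·10 = 1192 ≡ 4.
  S = (3, 1, 4) ≠ 0, so r is not a codeword (an error is present).
Step 3: locate the error. For a single error e at position i, S_ℓ = v_i·e·α_i^ℓ, so α_err = S_1/S_0.
  S_0^{−1} = 3^{−1} = 4 (mod 11), so α_err = 1·4 = 4 ≡ 4 = α_1. Error position i = 1.
  Consistency check: S_2/S_1 = 4·1 = 4 ≡ 4 = α_err ✓ (single-error assumption holds).
Step 4: error magnitude e = S_0/v_1 = S_0·∏_{j≠1}(α_1 − α_j) = 3·4 = 12 ≡ 1 (mod 11).
Step 5: correct position 1: c_1 = r_1 − e = 2 − 1 ≡ 1 (mod 11). Hence c = [1, 8, 9, 2, 10].
  Check: interpolating c through the α_i gives m(x) = 4 + 2·x (degree < 2) with m(α_i) = c_i for every i, so c is indeed a codeword.


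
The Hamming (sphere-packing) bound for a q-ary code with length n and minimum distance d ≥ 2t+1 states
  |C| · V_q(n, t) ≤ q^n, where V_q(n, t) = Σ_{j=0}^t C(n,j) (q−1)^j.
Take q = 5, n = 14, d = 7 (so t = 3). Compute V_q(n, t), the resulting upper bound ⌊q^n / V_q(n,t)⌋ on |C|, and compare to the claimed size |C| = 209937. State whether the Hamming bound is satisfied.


V_q(n, t) = 24809, q^n = 6103515625, Hamming bound = 246020, |C| = 209937 ≤ bound (satisfied).

Step 1: Compute V_q(n, t) = Σ_{j=0}^3 C(n, j) (q−1)^j.
  j = 0: C(14,0)·(4)^0 = 1·1 = 1.
  j = 1: C(14,1)·(4)^1 = 14·4 = 56.
  j = 2: C(14,2)·(4)^2 = 91·16 = 1456.
  j = 3: C(14,3)·(4)^3 = 364·64 = 23296.
  V_q(n, t) = 1 + 56 + 1456 + 23296 = 24809.
Step 2: q^n = 5^14 = 6103515625.
Step 3: Hamming bound ⌊q^n / V_q(n,t)⌋ = ⌊6103515625/24809⌋ = 246020.
Step 4: Compare |C| = 209937 to 246020: satisfied.
The claimed |C| lies below the Hamming bound.


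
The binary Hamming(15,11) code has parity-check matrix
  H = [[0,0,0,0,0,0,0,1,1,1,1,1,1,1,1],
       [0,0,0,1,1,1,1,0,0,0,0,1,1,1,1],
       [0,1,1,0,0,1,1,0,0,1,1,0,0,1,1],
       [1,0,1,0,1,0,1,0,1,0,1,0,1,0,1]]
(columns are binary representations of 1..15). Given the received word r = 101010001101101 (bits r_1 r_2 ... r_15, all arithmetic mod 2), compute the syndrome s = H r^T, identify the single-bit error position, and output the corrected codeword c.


s = (1, 0, 1, 0)^T, error position = 10, corrected codeword c = 101010001001101

Compute s = H r^T mod 2 one row at a time:
  s_1 = 0 + 1 + 1 + 0 + 1 + 1 + 0 + 1 = 5 ≡ 1 (mod 2).
  s_2 = 0 + 1 + 0 + 0 + 1 + 1 + 0 + 1 = 4 ≡ 0 (mod 2).
  s_3 = 0 + 1 + 0 + 0 + 1 + 0 + 0 + 1 = 3 ≡ 1 (mod 2).
  s_4 = 1 + 1 + 1 + 0 + 1 + 0 + 1 + 1 = 6 ≡ 0 (mod 2).
s = (1, 0, 1, 0)^T — this equals column 10 of H (binary 1010), so error is at position 10.
Correct: flip bit 10 of r = 101010001101101 to get c = 101010001001101.


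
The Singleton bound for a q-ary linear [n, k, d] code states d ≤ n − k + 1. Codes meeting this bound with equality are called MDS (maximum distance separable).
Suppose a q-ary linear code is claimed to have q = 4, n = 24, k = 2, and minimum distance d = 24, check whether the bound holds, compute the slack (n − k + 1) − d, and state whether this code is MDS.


Singleton RHS = n − k + 1 = 23, slack = -1, bound violated (no such code; not MDS).

Singleton bound: d ≤ n − k + 1.
Here n = 24, k = 2, so n − k + 1 = 23.
Given d = 24, check d ≤ 23: NO.
Slack = (n − k + 1) − d = -1.
The slack is negative: d = 24 exceeds n − k + 1 = 23 by 1, so the Singleton bound is violated and no linear [24, 2, 24]_4 code can exist. In particular it is not MDS (MDS requires d = n − k + 1 exactly).
Description: the claimed parameters are [24, 2, 24]_4; such a code would be impossible (violates the Singleton bound).


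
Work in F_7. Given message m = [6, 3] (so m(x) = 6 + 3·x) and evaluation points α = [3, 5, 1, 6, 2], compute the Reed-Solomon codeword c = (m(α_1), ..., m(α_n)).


c = [1, 0, 2, 3, 5]

Message polynomial: m(x) = 6 + 3·x (mod 7).
For each evaluation point α_i, compute m(α_i) mod 7:
  α_1 = 3: Horner steps 3 → 1, so m(3) = 1.
  α_2 = 5: Horner steps 3 → 0, so m(5) = 0.
  α_3 = 1: Horner steps 3 → 2, so m(1) = 2.
  α_4 = 6: Horner steps 3 → 3, so m(6) = 3.
  α_5 = 2: Horner steps 3 → 5, so m(2) = 5.
Codeword c = [1, 0, 2, 3, 5] ∈ F_7^5.


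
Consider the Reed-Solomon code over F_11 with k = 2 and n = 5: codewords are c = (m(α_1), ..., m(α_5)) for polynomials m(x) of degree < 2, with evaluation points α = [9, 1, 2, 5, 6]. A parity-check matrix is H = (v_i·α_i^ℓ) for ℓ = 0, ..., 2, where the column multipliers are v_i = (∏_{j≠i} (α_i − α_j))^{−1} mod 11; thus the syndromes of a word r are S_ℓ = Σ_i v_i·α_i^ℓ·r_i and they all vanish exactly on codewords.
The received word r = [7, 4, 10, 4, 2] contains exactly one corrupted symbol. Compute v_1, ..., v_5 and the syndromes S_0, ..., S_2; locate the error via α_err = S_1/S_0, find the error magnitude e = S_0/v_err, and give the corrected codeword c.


S = (6, 6, 6), error at position 2, error magnitude e = 3, c = [7, 1, 10, 4, 2].

Step 1: column multipliers v_i = (∏_{j≠i}(α_i − α_j))^{−1} mod 11.
  i = 1 (α = 9): (9−1)(9−2)(9−5)(9−6) = 8·7·4·3 = 672 ≡ 1, so v_1 = 1^{−1} = 1 (mod 11).
  i = 2 (α = 1): (1−9)(1−2)(1−5)(1−6) = (−8)·(−1)·(−4)·(−5) = 160 ≡ 6, so v_2 = 6^{−1} = 2 (mod 11).
  i = 3 (α = 2): (2−9)(2−1)(2−5)(2−6) = (−7)·1·(−3)·(−4) = −84 ≡ 4, so v_3 = 4^{−1} = 3 (mod 11).
  i = 4 (α = 5): (5−9)(5−1)(5−2)(5−6) = (−4)·4·3·(−1) = 48 ≡ 4, so v_4 = 4^{−1} = 3 (mod 11).
  i = 5 (α = 6): (6−9)(6−1)(6−2)(6−5) = (−3)·5·4·1 = −60 ≡ 6, so v_5 = 6^{−1} = 2 (mod 11).
  v = [1, 2, 3, 3, 2].
Step 2: syndromes of r = [7, 4, 10, 4, 2] (all sums mod 11).
  S_0 = Σ v_i r_i = 1·7 + 2·4 + 3·10 + 3·4 + 2·2 = 61 ≡ 6.
  S_1 = Σ v_i α_i r_i = 1·9·7 + 2·1·4 + 3·2·10 + 3·5·4 + 2·6·2 = 215 ≡ 6.
  α_i^2 mod 11 = [4, 1, 4, 3, 3].
  S_2 = Σ v_i α_i^2 r_i = 1·4·7 + 2·1·4 + 3·4·10 + 3·3·4 + 2·3·2 = 204 ≡ 6.
  S = (6, 6, 6) ≠ 0, so r is not a codeword (an error is present).
Step 3: locate the error. For a single error e at position i, S_ℓ = v_i·e·α_i^ℓ, so α_err = S_1/S_0.
  S_0^{−1} = 6^{−1} = 2 (mod 11), so α_err = 6·2 = 12 ≡ 1 = α_2. Error position i = 2.
  Consistency check: S_2/S_1 = 6·2 = 12 ≡ 1 = α_err ✓ (single-error assumption holds).
Step 4: error magnitude e = S_0/v_2 = S_0·∏_{j≠2}(α_2 − α_j) = 6·6 = 36 ≡ 3 (mod 11).
Step 5: correct position 2: c_2 = r_2 − e = 4 − 3 ≡ 1 (mod 11). Hence c = [7, 1, 10, 4, 2].
  Check: interpolating c through the α_i gives m(x) = 3 + 9·x (degree < 2) with m(α_i) = c_i for every i, so c is indeed a codeword.


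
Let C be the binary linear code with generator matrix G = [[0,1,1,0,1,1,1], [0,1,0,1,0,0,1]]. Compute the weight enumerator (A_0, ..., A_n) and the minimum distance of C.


Weight distribution: A_0 = 1, A_3 = 1, A_4 = 1, A_5 = 1. Minimum distance d = 3.

Enumerate all 2^2 = 4 messages m ∈ F_2^2.
For each, compute codeword c = mG in F_2^7, then tally its weight.
  m = 00 → c = 0000000, weight = 0.
  m = 10 → c = 0110111, weight = 5.
  m = 01 → c = 0101001, weight = 3.
  m = 11 → c = 0011110, weight = 4.
Tally weights:
  weight 0: 1 codewords.
  weight 3: 1 codewords.
  weight 4: 1 codewords.
  weight 5: 1 codewords.
Minimum distance d = smallest w > 0 with A_w > 0 = 3.
Sanity: Σ A_w = 4 = 2^2 = 4 ✓.
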